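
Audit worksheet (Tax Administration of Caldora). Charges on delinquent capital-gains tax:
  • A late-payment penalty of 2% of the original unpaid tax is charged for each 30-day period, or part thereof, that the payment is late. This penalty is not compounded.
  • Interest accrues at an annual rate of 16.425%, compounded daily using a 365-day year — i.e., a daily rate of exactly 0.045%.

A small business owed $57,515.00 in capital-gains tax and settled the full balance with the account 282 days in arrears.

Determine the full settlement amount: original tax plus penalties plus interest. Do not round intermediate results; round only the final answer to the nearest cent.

Penalty periods: ⌈282/30⌉ = 10; penalty = 10 × 2% × $57,515.00 = $11,503.00
Interest: $57,515.00 × ((1 + 0.00045)^282 − 1) = $57,515.00 × 0.13527108… = $7,780.1159…
Total = $57,515.00 + $11,503.0000 + $7,780.1159… = $76,798.12

$76,798.12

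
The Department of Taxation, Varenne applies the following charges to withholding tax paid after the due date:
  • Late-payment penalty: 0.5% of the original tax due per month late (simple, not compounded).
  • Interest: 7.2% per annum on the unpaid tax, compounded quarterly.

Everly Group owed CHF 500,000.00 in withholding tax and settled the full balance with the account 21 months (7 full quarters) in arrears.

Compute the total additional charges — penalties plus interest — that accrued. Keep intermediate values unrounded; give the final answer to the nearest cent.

CHF 119,005.92

Late-payment penalty = 0.5% × CHF 500,000.00 × 21 mo = CHF 52,500.00
Interest (7.2%/yr ÷ 4 = 1.8%/quarter): CHF 500,000.00 × ((1 + 0.018)^7 − 1) = CHF 66,505.9170…
Penalties + interest = CHF 52,500.0000 + CHF 66,505.9170… = CHF 119,005.92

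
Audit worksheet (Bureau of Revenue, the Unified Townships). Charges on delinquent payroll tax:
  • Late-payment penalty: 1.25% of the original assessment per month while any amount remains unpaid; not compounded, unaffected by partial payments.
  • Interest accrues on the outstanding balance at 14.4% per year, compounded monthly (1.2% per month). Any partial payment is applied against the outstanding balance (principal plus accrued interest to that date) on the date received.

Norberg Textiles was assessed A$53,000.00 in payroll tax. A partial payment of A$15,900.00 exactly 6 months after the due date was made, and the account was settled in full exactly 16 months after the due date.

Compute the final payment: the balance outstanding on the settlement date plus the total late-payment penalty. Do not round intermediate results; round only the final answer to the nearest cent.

A$56,830.79

Balance at month 6: A$53,000.0000 × (1 + 0.012)^6 = A$56,932.3282…
After A$15,900.00 payment: A$56,932.3282… − A$15,900.00 = A$41,032.3282…
Balance at month 16: A$41,032.3282… × (1 + 0.012)^10 = A$46,230.7869…
Penalty: 16 × 1.25% × A$53,000.00 = A$10,600.00
Final settlement = outstanding balance + penalty = A$46,230.7869… + A$10,600.00 = A$56,830.79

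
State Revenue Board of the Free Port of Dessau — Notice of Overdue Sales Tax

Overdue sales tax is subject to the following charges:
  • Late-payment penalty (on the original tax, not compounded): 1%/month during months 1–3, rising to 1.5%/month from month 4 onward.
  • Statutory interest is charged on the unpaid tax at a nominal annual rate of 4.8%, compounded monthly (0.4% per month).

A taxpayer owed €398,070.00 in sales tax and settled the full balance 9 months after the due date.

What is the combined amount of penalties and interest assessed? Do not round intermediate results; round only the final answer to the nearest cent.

Penalty, months 1–3: 3 × 1% × €398,070.00 = €11,942.10
Penalty, months 4–9: 6 × 1.5% × €398,070.00 = €35,826.30
Interest: €398,070.00 × ((1 + 0.004)^9 − 1) = €398,070.00 × 0.0365814… = €14,561.9612…
Penalties + interest = €47,768.4000 + €14,561.9612… = €62,330.36

€62,330.36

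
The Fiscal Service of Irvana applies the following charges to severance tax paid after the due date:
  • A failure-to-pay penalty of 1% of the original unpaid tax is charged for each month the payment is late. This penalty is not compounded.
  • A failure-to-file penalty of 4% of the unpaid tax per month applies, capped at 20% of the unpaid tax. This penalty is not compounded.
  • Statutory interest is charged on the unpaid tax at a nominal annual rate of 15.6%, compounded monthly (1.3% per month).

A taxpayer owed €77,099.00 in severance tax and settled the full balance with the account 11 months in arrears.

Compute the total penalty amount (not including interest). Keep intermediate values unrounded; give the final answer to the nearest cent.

Failure-to-file: 11 × 4% × €77,099.00 = €33,923.56, capped at 20% × €77,099.00 = €15,419.80
Failure-to-pay penalty: 11 × 1% × €77,099.00 = €8,480.89
Total penalty = €15,419.80 + €8,480.89 = €23,900.69

€23,900.69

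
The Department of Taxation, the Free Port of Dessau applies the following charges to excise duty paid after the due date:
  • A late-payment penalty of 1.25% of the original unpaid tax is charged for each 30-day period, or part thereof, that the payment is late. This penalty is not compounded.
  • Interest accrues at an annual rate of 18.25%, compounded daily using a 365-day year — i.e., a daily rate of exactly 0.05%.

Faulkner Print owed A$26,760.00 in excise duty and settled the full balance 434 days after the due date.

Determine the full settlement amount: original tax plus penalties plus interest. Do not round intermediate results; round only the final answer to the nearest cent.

A$38,260.83

Penalty periods: ⌈434/30⌉ = 15; penalty = 15 × 1.25% × A$26,760.00 = A$5,017.50
Interest: A$26,760.00 × ((1 + 0.0005)^434 − 1) = A$26,760.00 × 0.24227673… = A$6,483.3253…
Total = A$26,760.00 + A$5,017.5000 + A$6,483.3253… = A$38,260.83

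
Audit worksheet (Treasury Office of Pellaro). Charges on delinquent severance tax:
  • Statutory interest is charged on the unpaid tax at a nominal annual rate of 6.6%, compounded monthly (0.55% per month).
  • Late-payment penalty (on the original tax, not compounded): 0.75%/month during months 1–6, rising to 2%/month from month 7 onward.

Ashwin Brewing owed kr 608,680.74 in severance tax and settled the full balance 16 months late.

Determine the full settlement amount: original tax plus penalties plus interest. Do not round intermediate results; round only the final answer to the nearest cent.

kr 813,638.68

Penalty, months 1–6: 6 × 0.75% × kr 608,680.74 = kr 27,390.63…
Penalty, months 7–16: 10 × 2% × kr 608,680.74 = kr 121,736.15…
Interest: kr 608,680.74 × ((1 + 0.0055)^16 − 1) = kr 608,680.74 × 0.0917249… = kr 55,831.1542…
Total = kr 608,680.74 + kr 149,126.7813 + kr 55,831.1542… = kr 813,638.68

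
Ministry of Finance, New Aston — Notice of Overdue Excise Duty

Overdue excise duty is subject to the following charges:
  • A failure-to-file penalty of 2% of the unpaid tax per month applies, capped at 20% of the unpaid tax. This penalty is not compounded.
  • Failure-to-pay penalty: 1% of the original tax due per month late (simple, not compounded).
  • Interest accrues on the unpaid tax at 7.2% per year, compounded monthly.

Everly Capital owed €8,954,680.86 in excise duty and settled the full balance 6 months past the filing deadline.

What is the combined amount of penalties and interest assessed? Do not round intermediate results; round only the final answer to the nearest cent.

Failure-to-file: 6 × 2% × €8,954,680.86 = €1,074,561.70… (under the 20% cap)
Failure-to-pay penalty = 1% × €8,954,680.86 × 6 mo = €537,280.85…
Interest (7.2%/yr ÷ 12 = 0.6%/month): €8,954,680.86 × ((1 + 0.006)^6 − 1) = €327,242.8973…
Penalties + interest = €1,611,842.5548 + €327,242.8973… = €1,939,085.45

€1,939,085.45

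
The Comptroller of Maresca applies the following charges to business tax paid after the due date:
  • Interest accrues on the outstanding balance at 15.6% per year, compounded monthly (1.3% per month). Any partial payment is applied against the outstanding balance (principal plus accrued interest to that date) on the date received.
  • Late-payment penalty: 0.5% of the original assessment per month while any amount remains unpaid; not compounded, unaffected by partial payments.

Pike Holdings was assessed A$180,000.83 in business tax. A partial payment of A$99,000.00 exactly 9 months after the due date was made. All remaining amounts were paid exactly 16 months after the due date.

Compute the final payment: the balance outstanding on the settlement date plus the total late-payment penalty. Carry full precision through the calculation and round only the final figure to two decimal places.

A$127,354.54

Balance at month 9: A$180,000.8300 × (1 + 0.013)^9 = A$202,189.9272…
After A$99,000.00 payment: A$202,189.9272… − A$99,000.00 = A$103,189.9272…
Balance at month 16: A$103,189.9272… × (1 + 0.013)^7 = A$112,954.4704…
Penalty: 16 × 0.5% × A$180,000.83 = A$14,400.07…
Final settlement = outstanding balance + penalty = A$112,954.4704… + A$14,400.07… = A$127,354.54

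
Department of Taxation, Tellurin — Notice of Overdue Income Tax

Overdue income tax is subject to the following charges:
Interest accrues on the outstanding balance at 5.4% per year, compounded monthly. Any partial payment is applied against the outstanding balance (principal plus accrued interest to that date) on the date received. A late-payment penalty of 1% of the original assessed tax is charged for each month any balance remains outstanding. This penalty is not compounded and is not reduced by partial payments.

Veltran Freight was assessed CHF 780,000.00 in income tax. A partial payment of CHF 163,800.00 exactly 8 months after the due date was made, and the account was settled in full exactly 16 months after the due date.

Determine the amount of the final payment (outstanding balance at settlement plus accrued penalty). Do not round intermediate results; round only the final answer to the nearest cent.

Monthly rate = 5.4% ÷ 12 = 0.45%
Balance at month 8: CHF 780,000.0000 × (1 + 0.0045)^8 = CHF 808,526.2628…
After CHF 163,800.00 payment: CHF 808,526.2628… − CHF 163,800.00 = CHF 644,726.2628…
Balance at month 16: CHF 644,726.2628… × (1 + 0.0045)^8 = CHF 668,305.2767…
Penalty: 16 × 1% × CHF 780,000.00 = CHF 124,800.00
Final settlement = outstanding balance + penalty = CHF 668,305.2767… + CHF 124,800.00 = CHF 793,105.28

CHF 793,105.28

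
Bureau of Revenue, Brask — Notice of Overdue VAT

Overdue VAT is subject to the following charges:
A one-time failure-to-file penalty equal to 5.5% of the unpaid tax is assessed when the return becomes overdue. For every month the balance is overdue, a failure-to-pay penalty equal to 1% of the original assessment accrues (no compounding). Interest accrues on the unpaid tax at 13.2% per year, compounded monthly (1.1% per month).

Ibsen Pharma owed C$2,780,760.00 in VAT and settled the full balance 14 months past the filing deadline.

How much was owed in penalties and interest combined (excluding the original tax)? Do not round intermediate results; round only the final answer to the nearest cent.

Failure-to-file penalty: 5.5% × C$2,780,760.00 = C$152,941.80
Failure-to-pay penalty: 14 × 1% × C$2,780,760.00 = C$389,306.40
Interest: C$2,780,760.00 × ((1 + 0.011)^14 − 1) = C$2,780,760.00 × 0.1655105… = C$460,244.8875…
Penalties + interest = C$542,248.2000 + C$460,244.8875… = C$1,002,493.09

C$1,002,493.09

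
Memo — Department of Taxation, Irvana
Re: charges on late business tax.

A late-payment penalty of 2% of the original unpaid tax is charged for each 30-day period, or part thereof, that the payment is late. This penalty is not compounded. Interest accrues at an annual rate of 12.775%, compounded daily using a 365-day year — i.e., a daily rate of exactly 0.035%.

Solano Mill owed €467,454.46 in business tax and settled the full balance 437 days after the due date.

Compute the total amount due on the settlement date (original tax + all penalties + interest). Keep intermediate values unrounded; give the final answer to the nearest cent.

€684,930.88

Penalty periods: ⌈437/30⌉ = 15; penalty = 15 × 2% × €467,454.46 = €140,236.34…
Interest: €467,454.46 × ((1 + 0.00035)^437 − 1) = €467,454.46 × 0.16523553… = €77,240.0864…
Total = €467,454.46 + €140,236.3380 + €77,240.0864… = €684,930.88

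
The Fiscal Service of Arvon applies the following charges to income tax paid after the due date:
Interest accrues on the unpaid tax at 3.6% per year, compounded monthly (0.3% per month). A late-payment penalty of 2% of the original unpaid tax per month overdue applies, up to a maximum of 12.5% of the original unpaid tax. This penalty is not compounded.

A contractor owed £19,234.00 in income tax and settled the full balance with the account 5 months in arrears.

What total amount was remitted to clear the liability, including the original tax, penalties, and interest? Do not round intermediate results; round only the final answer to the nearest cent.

£21,447.65

Penalty: 5 × 2% × £19,234.00 = £1,923.40 (below the 12.5% cap of £2,404.25)
Interest: £19,234.00 × ((1 + 0.003)^5 − 1) = £19,234.00 × 0.0150903… = £290.2463…
Total = £19,234.00 + £1,923.4000 + £290.2463… = £21,447.65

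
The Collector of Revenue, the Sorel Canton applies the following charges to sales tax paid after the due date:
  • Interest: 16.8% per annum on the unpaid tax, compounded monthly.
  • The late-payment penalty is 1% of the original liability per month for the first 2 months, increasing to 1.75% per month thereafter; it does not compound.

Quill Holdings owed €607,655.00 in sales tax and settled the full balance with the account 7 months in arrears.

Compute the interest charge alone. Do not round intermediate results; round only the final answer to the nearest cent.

€62,110.48

Interest (16.8%/yr ÷ 12 = 1.4%/month): €607,655.00 × ((1 + 0.014)^7 − 1) = €62,110.4811…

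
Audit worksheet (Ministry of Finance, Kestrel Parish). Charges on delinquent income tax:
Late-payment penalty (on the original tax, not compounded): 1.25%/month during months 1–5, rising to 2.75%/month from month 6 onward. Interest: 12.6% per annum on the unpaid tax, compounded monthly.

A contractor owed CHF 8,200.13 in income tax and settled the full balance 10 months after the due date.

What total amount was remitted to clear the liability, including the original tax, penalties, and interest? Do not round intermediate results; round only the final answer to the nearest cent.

CHF 10,743.01

Penalty, months 1–5: 5 × 1.25% × CHF 8,200.13 = CHF 512.51…
Penalty, months 6–10: 5 × 2.75% × CHF 8,200.13 = CHF 1,127.52…
Interest (12.6%/yr ÷ 12 = 1.05%/month): CHF 8,200.13 × ((1 + 0.0105)^10 − 1) = CHF 902.8569…
Total = CHF 8,200.13 + CHF 1,640.0260 + CHF 902.8569… = CHF 10,743.01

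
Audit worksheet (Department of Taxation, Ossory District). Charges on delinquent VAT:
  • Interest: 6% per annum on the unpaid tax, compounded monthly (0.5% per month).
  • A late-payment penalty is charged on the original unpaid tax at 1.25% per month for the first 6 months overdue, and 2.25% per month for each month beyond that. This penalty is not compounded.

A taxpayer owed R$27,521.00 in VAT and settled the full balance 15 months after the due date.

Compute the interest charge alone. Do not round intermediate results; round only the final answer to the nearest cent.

R$2,137.91

Interest: R$27,521.00 × ((1 + 0.005)^15 − 1) = R$27,521.00 × 0.0776827… = R$2,137.9066…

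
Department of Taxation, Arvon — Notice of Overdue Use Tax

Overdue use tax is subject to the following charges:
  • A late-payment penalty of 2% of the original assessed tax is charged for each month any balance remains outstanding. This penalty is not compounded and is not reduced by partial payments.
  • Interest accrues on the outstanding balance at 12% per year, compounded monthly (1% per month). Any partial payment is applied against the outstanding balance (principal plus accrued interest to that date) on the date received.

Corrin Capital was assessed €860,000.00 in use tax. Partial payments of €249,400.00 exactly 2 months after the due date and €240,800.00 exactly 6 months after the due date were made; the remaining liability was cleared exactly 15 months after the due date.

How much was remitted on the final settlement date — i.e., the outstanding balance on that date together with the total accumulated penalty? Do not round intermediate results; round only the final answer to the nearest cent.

€709,233.42

Balance at month 2: €860,000.0000 × (1 + 0.01)^2 = €877,286.0000
After €249,400.00 payment: €877,286.0000 − €249,400.00 = €627,886.0000
Balance at month 6: €627,886.0000 × (1 + 0.01)^4 = €653,380.6894…
After €240,800.00 payment: €653,380.6894… − €240,800.00 = €412,580.6894…
Balance at month 15: €412,580.6894… × (1 + 0.01)^9 = €451,233.4238…
Penalty: 15 × 2% × €860,000.00 = €258,000.00
Final settlement = outstanding balance + penalty = €451,233.4238… + €258,000.00 = €709,233.42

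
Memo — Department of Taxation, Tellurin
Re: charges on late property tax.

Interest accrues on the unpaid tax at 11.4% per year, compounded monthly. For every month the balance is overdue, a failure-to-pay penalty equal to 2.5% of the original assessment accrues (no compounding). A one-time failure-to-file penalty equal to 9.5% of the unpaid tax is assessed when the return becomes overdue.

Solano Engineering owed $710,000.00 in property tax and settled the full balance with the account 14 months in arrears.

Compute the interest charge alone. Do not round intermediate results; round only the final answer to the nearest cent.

Interest (11.4%/yr ÷ 12 = 0.95%/month): $710,000.00 × ((1 + 0.0095)^14 − 1) = $100,488.5328…

$100,488.53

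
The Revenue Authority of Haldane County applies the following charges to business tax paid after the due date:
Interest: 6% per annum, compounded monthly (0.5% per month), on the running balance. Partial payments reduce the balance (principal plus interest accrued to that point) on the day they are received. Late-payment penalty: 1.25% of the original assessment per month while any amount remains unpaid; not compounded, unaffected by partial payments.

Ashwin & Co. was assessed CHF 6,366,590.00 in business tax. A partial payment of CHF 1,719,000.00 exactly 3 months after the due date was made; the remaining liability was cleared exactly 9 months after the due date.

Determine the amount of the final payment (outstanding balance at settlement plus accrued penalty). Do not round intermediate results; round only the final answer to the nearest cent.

CHF 5,603,906.27

Balance at month 3: CHF 6,366,590.0000 × (1 + 0.005)^3 = CHF 6,462,567.1401…
After CHF 1,719,000.00 payment: CHF 6,462,567.1401… − CHF 1,719,000.00 = CHF 4,743,567.1401…
Balance at month 9: CHF 4,743,567.1401… × (1 + 0.005)^6 = CHF 4,887,664.8954…
Penalty: 9 × 1.25% × CHF 6,366,590.00 = CHF 716,241.38…
Final settlement = outstanding balance + penalty = CHF 4,887,664.8954… + CHF 716,241.38… = CHF 5,603,906.27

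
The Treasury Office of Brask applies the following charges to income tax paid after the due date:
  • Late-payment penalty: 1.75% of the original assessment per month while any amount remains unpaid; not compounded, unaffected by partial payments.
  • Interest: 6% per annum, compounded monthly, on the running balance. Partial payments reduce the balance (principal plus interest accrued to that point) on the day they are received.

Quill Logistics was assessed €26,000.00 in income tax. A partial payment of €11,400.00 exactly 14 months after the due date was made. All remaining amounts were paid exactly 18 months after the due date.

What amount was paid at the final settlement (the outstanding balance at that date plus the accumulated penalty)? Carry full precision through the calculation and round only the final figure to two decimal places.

Monthly rate = 6% ÷ 12 = 0.5%
Balance at month 14: €26,000.0000 × (1 + 0.005)^14 = €27,880.3494…
After €11,400.00 payment: €27,880.3494… − €11,400.00 = €16,480.3494…
Balance at month 18: €16,480.3494… × (1 + 0.005)^4 = €16,812.4367…
Penalty: 18 × 1.75% × €26,000.00 = €8,190.00
Final settlement = outstanding balance + penalty = €16,812.4367… + €8,190.00 = €25,002.44

€25,002.44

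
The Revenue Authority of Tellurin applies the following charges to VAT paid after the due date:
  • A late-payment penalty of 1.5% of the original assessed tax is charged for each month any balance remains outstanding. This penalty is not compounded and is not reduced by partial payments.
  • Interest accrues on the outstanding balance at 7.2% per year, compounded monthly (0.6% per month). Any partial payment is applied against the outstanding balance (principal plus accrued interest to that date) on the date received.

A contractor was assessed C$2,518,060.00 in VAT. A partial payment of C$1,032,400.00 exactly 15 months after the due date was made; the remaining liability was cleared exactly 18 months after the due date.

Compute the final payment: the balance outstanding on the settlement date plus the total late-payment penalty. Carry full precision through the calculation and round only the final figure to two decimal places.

C$2,433,115.21

Balance at month 15: C$2,518,060.0000 × (1 + 0.006)^15 = C$2,754,455.6557…
After C$1,032,400.00 payment: C$2,754,455.6557… − C$1,032,400.00 = C$1,722,055.6557…
Balance at month 18: C$1,722,055.6557… × (1 + 0.006)^3 = C$1,753,239.0115…
Penalty: 18 × 1.5% × C$2,518,060.00 = C$679,876.20
Final settlement = outstanding balance + penalty = C$1,753,239.0115… + C$679,876.20 = C$2,433,115.21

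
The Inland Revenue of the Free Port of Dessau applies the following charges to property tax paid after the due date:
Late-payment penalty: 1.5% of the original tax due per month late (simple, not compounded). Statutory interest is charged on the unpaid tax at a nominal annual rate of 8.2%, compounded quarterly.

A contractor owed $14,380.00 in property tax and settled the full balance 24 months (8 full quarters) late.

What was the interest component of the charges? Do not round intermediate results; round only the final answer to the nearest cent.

$2,534.65

Interest (8.2%/yr ÷ 4 = 2.05%/quarter): $14,380.00 × ((1 + 0.0205)^8 − 1) = $2,534.6478…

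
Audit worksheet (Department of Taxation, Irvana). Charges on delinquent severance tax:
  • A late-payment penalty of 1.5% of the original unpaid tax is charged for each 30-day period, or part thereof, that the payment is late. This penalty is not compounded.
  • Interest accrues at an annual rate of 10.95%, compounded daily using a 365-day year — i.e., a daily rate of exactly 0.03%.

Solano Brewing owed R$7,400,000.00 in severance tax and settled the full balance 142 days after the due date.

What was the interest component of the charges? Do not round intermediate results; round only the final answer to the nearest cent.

R$322,001.65

Interest: R$7,400,000.00 × ((1 + 0.0003)^142 − 1) = R$7,400,000.00 × 0.04351374… = R$322,001.6498…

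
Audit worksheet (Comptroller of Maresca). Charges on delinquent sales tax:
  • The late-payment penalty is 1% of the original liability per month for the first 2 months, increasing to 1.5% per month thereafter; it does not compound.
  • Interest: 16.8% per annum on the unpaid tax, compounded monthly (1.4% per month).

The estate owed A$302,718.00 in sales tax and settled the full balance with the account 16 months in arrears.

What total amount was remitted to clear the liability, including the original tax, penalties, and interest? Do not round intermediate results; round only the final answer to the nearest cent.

A$447,758.96

Penalty, months 1–2: 2 × 1% × A$302,718.00 = A$6,054.36
Penalty, months 3–16: 14 × 1.5% × A$302,718.00 = A$63,570.78
Interest: A$302,718.00 × ((1 + 0.014)^16 − 1) = A$302,718.00 × 0.2491290… = A$75,415.8229…
Total = A$302,718.00 + A$69,625.1400 + A$75,415.8229… = A$447,758.96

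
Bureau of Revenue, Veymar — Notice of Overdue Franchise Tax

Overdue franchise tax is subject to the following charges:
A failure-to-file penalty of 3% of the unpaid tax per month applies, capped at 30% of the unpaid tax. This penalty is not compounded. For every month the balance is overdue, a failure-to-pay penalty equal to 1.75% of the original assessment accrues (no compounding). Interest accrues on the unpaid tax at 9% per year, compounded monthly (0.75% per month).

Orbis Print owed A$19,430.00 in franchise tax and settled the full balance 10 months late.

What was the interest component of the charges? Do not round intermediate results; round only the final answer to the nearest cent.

Interest: A$19,430.00 × ((1 + 0.0075)^10 − 1) = A$19,430.00 × 0.0775825… = A$1,507.4289…

A$1,507.43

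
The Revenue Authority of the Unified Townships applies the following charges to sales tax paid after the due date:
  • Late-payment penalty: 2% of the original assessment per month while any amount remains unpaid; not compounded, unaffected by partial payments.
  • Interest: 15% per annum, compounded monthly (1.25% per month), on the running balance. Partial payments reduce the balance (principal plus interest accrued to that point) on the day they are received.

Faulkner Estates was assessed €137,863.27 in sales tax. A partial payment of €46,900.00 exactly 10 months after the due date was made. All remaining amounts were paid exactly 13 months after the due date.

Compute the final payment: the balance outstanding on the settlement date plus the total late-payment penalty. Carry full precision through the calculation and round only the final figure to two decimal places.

€149,189.36

Balance at month 10: €137,863.2700 × (1 + 0.0125)^10 = €156,098.5591…
After €46,900.00 payment: €156,098.5591… − €46,900.00 = €109,198.5591…
Balance at month 13: €109,198.5591… × (1 + 0.0125)^3 = €113,344.9052…
Penalty: 13 × 2% × €137,863.27 = €35,844.45…
Final settlement = outstanding balance + penalty = €113,344.9052… + €35,844.45… = €149,189.36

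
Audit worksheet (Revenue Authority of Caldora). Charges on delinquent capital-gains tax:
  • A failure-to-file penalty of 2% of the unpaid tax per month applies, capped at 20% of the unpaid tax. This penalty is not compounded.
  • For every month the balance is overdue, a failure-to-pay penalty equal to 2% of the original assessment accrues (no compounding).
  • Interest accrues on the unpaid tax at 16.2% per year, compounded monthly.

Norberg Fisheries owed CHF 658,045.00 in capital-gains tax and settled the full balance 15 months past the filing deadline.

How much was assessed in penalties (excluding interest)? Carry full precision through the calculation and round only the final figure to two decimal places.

CHF 329,022.50

Failure-to-file: 15 × 2% × CHF 658,045.00 = CHF 197,413.50, capped at 20% × CHF 658,045.00 = CHF 131,609.00
Failure-to-pay penalty = 2% × CHF 658,045.00 × 15 mo = CHF 197,413.50
Total penalty = CHF 131,609.00 + CHF 197,413.50 = CHF 329,022.50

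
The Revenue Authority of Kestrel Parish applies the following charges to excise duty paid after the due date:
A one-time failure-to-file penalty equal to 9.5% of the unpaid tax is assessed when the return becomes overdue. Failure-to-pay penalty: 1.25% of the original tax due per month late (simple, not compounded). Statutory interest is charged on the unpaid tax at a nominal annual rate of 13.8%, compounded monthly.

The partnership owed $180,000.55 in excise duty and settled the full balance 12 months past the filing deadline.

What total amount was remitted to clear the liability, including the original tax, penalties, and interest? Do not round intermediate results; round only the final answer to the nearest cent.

$250,573.71

Failure-to-file penalty: 9.5% × $180,000.55 = $17,100.05…
Failure-to-pay penalty = 1.25% × $180,000.55 × 12 mo = $27,000.08…
Interest (13.8%/yr ÷ 12 = 1.15%/month): $180,000.55 × ((1 + 0.0115)^12 − 1) = $26,473.0250…
Total = $180,000.55 + $44,100.1348… + $26,473.0250… = $250,573.71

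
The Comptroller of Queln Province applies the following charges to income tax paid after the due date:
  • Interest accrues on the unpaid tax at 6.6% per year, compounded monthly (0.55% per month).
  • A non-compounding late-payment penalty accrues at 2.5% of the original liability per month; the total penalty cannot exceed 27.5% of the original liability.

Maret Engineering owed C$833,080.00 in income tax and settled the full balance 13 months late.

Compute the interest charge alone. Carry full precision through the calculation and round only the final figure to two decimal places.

C$61,571.06

Interest: C$833,080.00 × ((1 + 0.0055)^13 − 1) = C$833,080.00 × 0.0739077… = C$61,571.0634…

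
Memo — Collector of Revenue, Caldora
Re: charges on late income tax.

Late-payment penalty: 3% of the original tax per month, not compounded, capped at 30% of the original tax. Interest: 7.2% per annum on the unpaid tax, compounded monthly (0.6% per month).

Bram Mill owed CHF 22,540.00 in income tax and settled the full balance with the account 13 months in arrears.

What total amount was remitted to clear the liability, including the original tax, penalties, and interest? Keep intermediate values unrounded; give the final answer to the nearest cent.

CHF 31,124.83

Penalty (uncapped): 13 × 3% × CHF 22,540.00 = CHF 8,790.60; cap = 30% × CHF 22,540.00 = CHF 6,762.00 → penalty = CHF 6,762.00
Interest: CHF 22,540.00 × ((1 + 0.006)^13 − 1) = CHF 22,540.00 × 0.0808707… = CHF 1,822.8259…
Total = CHF 22,540.00 + CHF 6,762.0000 + CHF 1,822.8259… = CHF 31,124.83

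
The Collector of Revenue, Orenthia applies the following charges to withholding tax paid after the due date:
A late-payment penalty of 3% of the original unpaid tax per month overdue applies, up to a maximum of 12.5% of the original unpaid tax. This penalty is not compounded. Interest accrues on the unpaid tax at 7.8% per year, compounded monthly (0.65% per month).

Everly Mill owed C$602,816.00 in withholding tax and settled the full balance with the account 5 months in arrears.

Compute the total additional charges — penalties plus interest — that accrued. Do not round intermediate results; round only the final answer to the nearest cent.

C$95,199.87

Penalty (uncapped): 5 × 3% × C$602,816.00 = C$90,422.40; cap = 12.5% × C$602,816.00 = C$75,352.00 → penalty = C$75,352.00
Interest: C$602,816.00 × ((1 + 0.0065)^5 − 1) = C$602,816.00 × 0.0329253… = C$19,847.8706…
Penalties + interest = C$75,352.0000 + C$19,847.8706… = C$95,199.87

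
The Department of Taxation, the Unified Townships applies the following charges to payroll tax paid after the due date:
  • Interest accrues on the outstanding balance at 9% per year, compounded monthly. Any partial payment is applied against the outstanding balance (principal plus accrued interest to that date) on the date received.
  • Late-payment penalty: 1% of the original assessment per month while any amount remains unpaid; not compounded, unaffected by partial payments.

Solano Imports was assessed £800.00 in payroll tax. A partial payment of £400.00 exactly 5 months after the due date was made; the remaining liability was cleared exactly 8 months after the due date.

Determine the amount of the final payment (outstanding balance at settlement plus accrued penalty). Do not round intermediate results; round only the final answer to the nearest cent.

£504.21

Monthly rate = 9% ÷ 12 = 0.75%
Balance at month 5: £800.0000 × (1 + 0.0075)^5 = £830.4534…
After £400.00 payment: £830.4534… − £400.00 = £430.4534…
Balance at month 8: £430.4534… × (1 + 0.0075)^3 = £440.2114…
Penalty: 8 × 1% × £800.00 = £64.00
Final settlement = outstanding balance + penalty = £440.2114… + £64.00 = £504.21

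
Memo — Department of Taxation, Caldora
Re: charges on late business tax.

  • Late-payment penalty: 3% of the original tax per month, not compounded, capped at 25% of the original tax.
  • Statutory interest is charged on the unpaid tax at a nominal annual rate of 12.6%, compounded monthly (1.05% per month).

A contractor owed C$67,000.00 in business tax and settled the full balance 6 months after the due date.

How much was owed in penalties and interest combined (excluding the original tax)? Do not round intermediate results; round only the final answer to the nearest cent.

C$16,393.36

Penalty: 6 × 3% × C$67,000.00 = C$12,060.00 (below the 25% cap of C$16,750.00)
Interest: C$67,000.00 × ((1 + 0.0105)^6 − 1) = C$67,000.00 × 0.0646771… = C$4,333.3647…
Penalties + interest = C$12,060.0000 + C$4,333.3647… = C$16,393.36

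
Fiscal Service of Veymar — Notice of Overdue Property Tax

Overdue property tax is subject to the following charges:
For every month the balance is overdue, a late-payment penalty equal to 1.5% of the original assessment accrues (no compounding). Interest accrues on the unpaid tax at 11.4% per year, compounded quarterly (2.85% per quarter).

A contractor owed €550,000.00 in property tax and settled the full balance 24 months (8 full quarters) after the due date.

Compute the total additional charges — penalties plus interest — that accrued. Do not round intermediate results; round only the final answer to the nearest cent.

Late-payment penalty: 24 × 1.5% × €550,000.00 = €198,000.00
Interest: €550,000.00 × ((1 + 0.0285)^8 − 1) = €550,000.00 × 0.2520866… = €138,647.6309…
Penalties + interest = €198,000.0000 + €138,647.6309… = €336,647.63

€336,647.63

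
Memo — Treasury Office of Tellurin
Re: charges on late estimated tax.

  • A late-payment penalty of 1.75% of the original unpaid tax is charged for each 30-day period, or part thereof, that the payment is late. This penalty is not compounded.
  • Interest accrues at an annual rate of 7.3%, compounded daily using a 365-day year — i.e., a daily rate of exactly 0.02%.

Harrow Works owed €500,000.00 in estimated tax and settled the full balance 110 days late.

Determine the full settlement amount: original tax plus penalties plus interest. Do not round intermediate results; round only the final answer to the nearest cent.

Penalty periods: ⌈110/30⌉ = 4; penalty = 4 × 1.75% × €500,000.00 = €35,000.00
Interest: €500,000.00 × ((1 + 0.0002)^110 − 1) = €500,000.00 × 0.02224154… = €11,120.7679…
Total = €500,000.00 + €35,000.0000 + €11,120.7679… = €546,120.77

€546,120.77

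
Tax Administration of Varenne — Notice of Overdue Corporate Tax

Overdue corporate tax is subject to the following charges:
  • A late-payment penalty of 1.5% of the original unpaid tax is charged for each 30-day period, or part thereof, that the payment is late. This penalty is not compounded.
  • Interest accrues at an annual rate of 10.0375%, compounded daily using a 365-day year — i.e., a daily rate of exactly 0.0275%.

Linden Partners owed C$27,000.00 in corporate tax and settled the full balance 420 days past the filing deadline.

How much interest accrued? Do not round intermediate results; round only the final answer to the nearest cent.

C$3,305.25

Interest: C$27,000.00 × ((1 + 0.000275)^420 − 1) = C$27,000.00 × 0.12241669… = C$3,305.2507…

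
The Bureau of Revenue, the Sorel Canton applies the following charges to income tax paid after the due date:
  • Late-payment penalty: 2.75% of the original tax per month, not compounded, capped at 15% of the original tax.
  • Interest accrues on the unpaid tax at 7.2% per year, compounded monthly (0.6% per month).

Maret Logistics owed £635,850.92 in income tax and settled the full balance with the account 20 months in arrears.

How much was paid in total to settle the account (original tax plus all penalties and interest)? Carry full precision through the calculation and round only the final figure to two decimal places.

£812,040.53

Penalty (uncapped): 20 × 2.75% × £635,850.92 = £349,718.01…; cap = 15% × £635,850.92 = £95,377.64… → penalty = £95,377.64…
Interest: £635,850.92 × ((1 + 0.006)^20 − 1) = £635,850.92 × 0.1270926… = £80,811.9730…
Total = £635,850.92 + £95,377.6380 + £80,811.9730… = £812,040.53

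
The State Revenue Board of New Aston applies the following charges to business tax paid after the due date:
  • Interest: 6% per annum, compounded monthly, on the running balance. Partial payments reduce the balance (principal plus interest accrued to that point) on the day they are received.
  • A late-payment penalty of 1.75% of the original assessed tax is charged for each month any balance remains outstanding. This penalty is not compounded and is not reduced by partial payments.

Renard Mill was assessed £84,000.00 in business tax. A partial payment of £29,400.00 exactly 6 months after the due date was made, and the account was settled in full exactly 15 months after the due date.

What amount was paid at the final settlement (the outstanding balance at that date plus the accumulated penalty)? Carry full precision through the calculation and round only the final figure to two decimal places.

£81,825.58

Monthly rate = 6% ÷ 12 = 0.5%
Balance at month 6: £84,000.0000 × (1 + 0.005)^6 = £86,551.7108…
After £29,400.00 payment: £86,551.7108… − £29,400.00 = £57,151.7108…
Balance at month 15: £57,151.7108… × (1 + 0.005)^9 = £59,775.5789…
Penalty: 15 × 1.75% × £84,000.00 = £22,050.00
Final settlement = outstanding balance + penalty = £59,775.5789… + £22,050.00 = £81,825.58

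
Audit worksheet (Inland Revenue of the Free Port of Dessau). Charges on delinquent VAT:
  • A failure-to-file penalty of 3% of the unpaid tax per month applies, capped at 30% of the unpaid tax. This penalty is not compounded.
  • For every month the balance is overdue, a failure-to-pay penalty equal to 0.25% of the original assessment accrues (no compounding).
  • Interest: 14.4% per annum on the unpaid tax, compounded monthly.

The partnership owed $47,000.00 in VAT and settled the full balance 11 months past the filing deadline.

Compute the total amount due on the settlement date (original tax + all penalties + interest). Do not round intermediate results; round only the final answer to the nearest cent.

Failure-to-file: 11 × 3% × $47,000.00 = $15,510.00, capped at 30% × $47,000.00 = $14,100.00
Failure-to-pay penalty = 0.25% × $47,000.00 × 11 mo = $1,292.50
Interest (14.4%/yr ÷ 12 = 1.2%/month): $47,000.00 × ((1 + 0.012)^11 − 1) = $6,589.9677…
Total = $47,000.00 + $15,392.5000 + $6,589.9677… = $68,982.47

$68,982.47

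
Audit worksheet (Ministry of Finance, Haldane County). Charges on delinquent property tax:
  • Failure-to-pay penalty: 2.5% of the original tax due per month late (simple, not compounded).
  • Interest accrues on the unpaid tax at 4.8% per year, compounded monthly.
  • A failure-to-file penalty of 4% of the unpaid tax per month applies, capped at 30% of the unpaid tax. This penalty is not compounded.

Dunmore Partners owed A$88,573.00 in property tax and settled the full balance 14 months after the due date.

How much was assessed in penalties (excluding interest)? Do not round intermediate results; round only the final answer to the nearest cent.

Failure-to-file: 14 × 4% × A$88,573.00 = A$49,600.88, capped at 30% × A$88,573.00 = A$26,571.90
Failure-to-pay penalty = 2.5% × A$88,573.00 × 14 mo = A$31,000.55
Total penalty = A$26,571.90 + A$31,000.55 = A$57,572.45

A$57,572.45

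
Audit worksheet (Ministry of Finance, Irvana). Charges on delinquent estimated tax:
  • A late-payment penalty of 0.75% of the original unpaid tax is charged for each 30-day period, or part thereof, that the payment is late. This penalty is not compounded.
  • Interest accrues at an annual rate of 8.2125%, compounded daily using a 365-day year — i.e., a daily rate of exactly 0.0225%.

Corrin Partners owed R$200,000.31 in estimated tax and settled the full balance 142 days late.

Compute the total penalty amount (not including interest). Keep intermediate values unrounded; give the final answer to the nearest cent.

Penalty periods: ⌈142/30⌉ = 5; penalty = 5 × 0.75% × R$200,000.31 = R$7,500.01…

R$7,500.01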